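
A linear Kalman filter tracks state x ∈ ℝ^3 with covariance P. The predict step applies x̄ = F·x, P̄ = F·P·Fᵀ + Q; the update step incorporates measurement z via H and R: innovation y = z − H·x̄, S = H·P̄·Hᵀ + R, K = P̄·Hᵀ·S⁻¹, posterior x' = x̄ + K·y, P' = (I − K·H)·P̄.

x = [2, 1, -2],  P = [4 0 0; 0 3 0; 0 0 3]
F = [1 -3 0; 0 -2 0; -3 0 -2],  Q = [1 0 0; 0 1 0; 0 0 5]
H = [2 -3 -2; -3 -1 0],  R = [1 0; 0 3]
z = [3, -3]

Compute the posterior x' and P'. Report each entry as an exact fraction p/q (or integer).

x' = [138263/129455, -36021/129455, -3314/129455]
P' = [41088/129455 -17766/129455 66376/129455; -17766/129455 122127/129455 -197022/129455; 66376/129455 -197022/129455 386907/129455]

x̄ = F·x = [-1, -2, -2]
P̄ = F·P·Fᵀ + Q = [32 18 -12; 18 13 0; -12 0 53]
y = z − H·x̄ = [-5, -8]
S = H·P̄·Hᵀ + R = [338 -99; -99 412]
K = P̄·Hᵀ·S⁻¹ = [2722/129455 -35166/129455; -7869/129455 -22943/129455; -49996/129455 -702/129455]
x' = x̄ + K·y = [138263/129455, -36021/129455, -3314/129455]
P' = (I − K·H)·P̄ = [41088/129455 -17766/129455 66376/129455; -17766/129455 122127/129455 -197022/129455; 66376/129455 -197022/129455 386907/129455]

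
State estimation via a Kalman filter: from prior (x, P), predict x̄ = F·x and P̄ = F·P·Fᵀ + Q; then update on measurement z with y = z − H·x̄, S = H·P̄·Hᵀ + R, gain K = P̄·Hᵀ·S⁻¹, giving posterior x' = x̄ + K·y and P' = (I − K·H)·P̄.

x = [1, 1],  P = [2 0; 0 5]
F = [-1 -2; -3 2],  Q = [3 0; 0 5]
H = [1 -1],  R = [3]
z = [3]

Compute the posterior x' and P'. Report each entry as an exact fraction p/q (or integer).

x̄ = F·x = [-3, -1]
P̄ = F·P·Fᵀ + Q = [25 -14; -14 43]
y = z − H·x̄ = [5]
S = H·P̄·Hᵀ + R = [99]
K = P̄·Hᵀ·S⁻¹ = [13/33; -19/33]
x' = x̄ + K·y = [-34/33, -128/33]
P' = (I − K·H)·P̄ = [106/11 93/11; 93/11 112/11]

x' = [-34/33, -128/33]
P' = [106/11 93/11; 93/11 112/11]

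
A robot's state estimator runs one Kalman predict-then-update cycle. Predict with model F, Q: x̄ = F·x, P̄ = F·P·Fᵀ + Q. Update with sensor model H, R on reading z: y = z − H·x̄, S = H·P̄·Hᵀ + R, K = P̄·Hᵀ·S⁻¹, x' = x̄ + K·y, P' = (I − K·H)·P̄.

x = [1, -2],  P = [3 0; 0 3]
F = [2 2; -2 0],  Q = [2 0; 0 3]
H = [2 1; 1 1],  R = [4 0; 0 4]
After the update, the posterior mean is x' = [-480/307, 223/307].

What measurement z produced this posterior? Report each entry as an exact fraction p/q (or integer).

z = [-3, 1]

x̄ = F·x = [-2, -2]
P̄ = F·P·Fᵀ + Q = [26 -12; -12 15]
S = H·P̄·Hᵀ + R = [75 31; 31 21]
K = P̄·Hᵀ·S⁻¹ = [203/307 -95/307; -141/307 252/307]
x' − x̄ = [134/307, 837/307] = K·y
y = (KᵀK)⁻¹·Kᵀ·(x' − x̄) = [3, 5]
z = y + H·x̄ = [3, 5] + [-6, -4] = [-3, 1]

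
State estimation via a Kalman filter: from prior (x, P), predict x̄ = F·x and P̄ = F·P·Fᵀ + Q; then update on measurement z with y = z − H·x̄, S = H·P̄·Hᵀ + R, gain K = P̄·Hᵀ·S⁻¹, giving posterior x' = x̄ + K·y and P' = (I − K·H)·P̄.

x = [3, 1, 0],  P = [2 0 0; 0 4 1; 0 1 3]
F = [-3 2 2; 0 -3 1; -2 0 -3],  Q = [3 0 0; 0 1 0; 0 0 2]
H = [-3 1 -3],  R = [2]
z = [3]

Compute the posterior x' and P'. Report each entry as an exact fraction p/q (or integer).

x̄ = F·x = [-7, -3, -6]
P̄ = F·P·Fᵀ + Q = [57 -22 -12; -22 34 0; -12 0 37]
y = z − H·x̄ = [-33]
S = H·P̄·Hᵀ + R = [798]
K = P̄·Hᵀ·S⁻¹ = [-157/798; 50/399; -25/266]
x' = x̄ + K·y = [-135/266, -949/133, -771/266]
P' = (I − K·H)·P̄ = [20837/798 -928/399 -7117/266; -928/399 8566/399 1250/133; -7117/266 1250/133 7967/266]

x' = [-135/266, -949/133, -771/266]
P' = [20837/798 -928/399 -7117/266; -928/399 8566/399 1250/133; -7117/266 1250/133 7967/266]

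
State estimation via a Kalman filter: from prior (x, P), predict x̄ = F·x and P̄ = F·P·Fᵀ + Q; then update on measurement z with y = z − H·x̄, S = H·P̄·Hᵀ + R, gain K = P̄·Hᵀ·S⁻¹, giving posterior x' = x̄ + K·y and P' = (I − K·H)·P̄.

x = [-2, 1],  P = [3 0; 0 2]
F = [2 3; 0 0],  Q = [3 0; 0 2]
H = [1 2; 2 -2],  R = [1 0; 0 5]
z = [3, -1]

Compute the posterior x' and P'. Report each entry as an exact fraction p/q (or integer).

x̄ = F·x = [-1, 0]
P̄ = F·P·Fᵀ + Q = [33 0; 0 2]
y = z − H·x̄ = [4, 1]
S = H·P̄·Hᵀ + R = [42 58; 58 145]
K = P̄·Hᵀ·S⁻¹ = [33/94 429/1363; 14/47 -200/1363]
x' = x̄ + K·y = [980/1363, 1424/1363]
P' = (I − K·H)·P̄ = [1749/2726 -198/1363; -198/1363 302/1363]

x' = [980/1363, 1424/1363]
P' = [1749/2726 -198/1363; -198/1363 302/1363]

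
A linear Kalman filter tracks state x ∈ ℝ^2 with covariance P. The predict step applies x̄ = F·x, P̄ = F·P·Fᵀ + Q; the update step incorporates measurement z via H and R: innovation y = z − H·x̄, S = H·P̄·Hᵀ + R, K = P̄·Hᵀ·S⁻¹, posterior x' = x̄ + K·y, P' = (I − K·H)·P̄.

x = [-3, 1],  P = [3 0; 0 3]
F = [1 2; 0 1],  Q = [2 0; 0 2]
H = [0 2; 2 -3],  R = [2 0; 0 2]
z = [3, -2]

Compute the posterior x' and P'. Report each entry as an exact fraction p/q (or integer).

x̄ = F·x = [-1, 1]
P̄ = F·P·Fᵀ + Q = [17 6; 6 5]
y = z − H·x̄ = [1, 3]
S = H·P̄·Hᵀ + R = [22 -6; -6 43]
K = P̄·Hᵀ·S⁻¹ = [306/455 212/455; 206/455 -3/455]
x' = x̄ + K·y = [487/455, 652/455]
P' = (I − K·H)·P̄ = [671/455 306/455; 306/455 206/455]

x' = [487/455, 652/455]
P' = [671/455 306/455; 306/455 206/455]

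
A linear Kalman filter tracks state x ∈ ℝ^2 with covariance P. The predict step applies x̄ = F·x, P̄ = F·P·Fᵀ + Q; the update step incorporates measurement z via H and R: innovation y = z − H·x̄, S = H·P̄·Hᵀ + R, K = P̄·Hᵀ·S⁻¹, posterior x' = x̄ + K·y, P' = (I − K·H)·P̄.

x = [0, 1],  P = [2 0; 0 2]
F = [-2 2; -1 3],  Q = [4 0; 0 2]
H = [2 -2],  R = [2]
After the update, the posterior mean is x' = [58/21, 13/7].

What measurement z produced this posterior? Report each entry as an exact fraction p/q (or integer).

z = [2]

x̄ = F·x = [2, 3]
P̄ = F·P·Fᵀ + Q = [20 16; 16 22]
S = H·P̄·Hᵀ + R = [42]
K = P̄·Hᵀ·S⁻¹ = [4/21; -2/7]
x' − x̄ = [16/21, -8/7] = K·y
y = (KᵀK)⁻¹·Kᵀ·(x' − x̄) = [4]
z = y + H·x̄ = [4] + [-2] = [2]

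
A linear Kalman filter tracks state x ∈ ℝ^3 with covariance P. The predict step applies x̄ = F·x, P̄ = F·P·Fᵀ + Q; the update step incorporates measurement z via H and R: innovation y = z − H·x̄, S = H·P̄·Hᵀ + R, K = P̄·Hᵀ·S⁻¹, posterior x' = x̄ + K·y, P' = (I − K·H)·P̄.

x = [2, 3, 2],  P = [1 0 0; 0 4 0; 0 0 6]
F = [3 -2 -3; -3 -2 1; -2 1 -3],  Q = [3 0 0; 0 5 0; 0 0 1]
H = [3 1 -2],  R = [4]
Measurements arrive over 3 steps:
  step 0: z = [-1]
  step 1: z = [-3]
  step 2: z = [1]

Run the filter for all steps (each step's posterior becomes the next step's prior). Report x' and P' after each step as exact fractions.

step 0: x̄ = F·x = [-6, -10, -7]
step 0: P̄ = F·P·Fᵀ + Q = [82 -11 40; -11 36 -20; 40 -20 63]
step 0: y = z − H·x̄ = [13]
step 0: S = H·P̄·Hᵀ + R = [564]
step 0: K = P̄·Hᵀ·S⁻¹ = [155/564; 43/564; -13/282]
step 0: x' = x̄ + K·y = [-1369/564, -5081/564, -2143/282]
step 0: P' = (I − K·H)·P̄ = [22223/564 -12869/564 13295/282; -12869/564 18455/564 -5081/282; 13295/282 -5081/282 8714/141]
step 1: x̄ = F·x = [18913/564, 9983/564, 3505/188]
step 1: P̄ = F·P·Fᵀ + Q = [143087/564 47677/564 -18961/188; 47677/564 38183/564 31329/188; -18961/188 31329/188 284381/188]
step 1: y = z − H·x̄ = [-11846/141]
step 1: S = H·P̄·Hᵀ + R = [1333376/141]
step 1: K = P̄·Hᵀ·S⁻¹ = [36919/333344; -845/666688; -445737/1333376]
step 1: x' = x̄ + K·y = [4038267/166672, 5935803/333344, 31153591/666688]
step 1: P' = (I − K·H)·P̄ = [11475617/83336 14310651/166672 83090515/333344; 14310651/166672 22562443/333344 108428039/666688; 83090515/333344 108428039/666688 607862603/1333376]
step 2: x̄ = F·x = [-68744781/666688, -41048825/666688, -113895303/666688]
step 2: P̄ = F·P·Fᵀ + Q = [2734184851/1333376 1740691463/1333376 4643483161/1333376; 1740691463/1333376 1140243243/1333376 3056584053/1333376; 4643483161/1333376 3056584053/1333376 8526053483/1333376]
step 2: y = z − H·x̄ = [10079625/333344]
step 2: S = H·P̄·Hᵀ + R = [588367243/333344]
step 2: K = P̄·Hᵀ·S⁻¹ = [328139847/1176734486; 124574763/1176734486; -32536715/1176734486]
step 2: x' = x̄ + K·y = [-222830773389/2353468972, -137372306675/2353468972, -404028410907/2353468972]
step 2: P' = (I − K·H)·P̄ = [4502943036161/2353468972 2949769287367/2353468972 8227986638537/2353468972; 2949769287367/2353468972 1966025792145/2353468972 5407168528071/2353468972; 8227986638537/2353468972 5407168528071/2353468972 15045694368701/2353468972]

step 0: x' = [-1369/564, -5081/564, -2143/282], P' = [22223/564 -12869/564 13295/282; -12869/564 18455/564 -5081/282; 13295/282 -5081/282 8714/141]
step 1: x' = [4038267/166672, 5935803/333344, 31153591/666688], P' = [11475617/83336 14310651/166672 83090515/333344; 14310651/166672 22562443/333344 108428039/666688; 83090515/333344 108428039/666688 607862603/1333376]
step 2: x' = [-222830773389/2353468972, -137372306675/2353468972, -404028410907/2353468972], P' = [4502943036161/2353468972 2949769287367/2353468972 8227986638537/2353468972; 2949769287367/2353468972 1966025792145/2353468972 5407168528071/2353468972; 8227986638537/2353468972 5407168528071/2353468972 15045694368701/2353468972]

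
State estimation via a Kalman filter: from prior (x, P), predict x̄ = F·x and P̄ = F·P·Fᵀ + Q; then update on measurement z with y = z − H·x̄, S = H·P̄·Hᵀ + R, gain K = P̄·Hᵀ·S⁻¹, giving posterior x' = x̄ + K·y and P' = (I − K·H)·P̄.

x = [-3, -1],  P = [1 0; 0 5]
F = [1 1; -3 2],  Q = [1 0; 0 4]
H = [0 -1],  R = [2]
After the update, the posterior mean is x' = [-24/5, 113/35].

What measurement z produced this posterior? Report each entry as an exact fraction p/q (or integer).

x̄ = F·x = [-4, 7]
P̄ = F·P·Fᵀ + Q = [7 7; 7 33]
S = H·P̄·Hᵀ + R = [35]
K = P̄·Hᵀ·S⁻¹ = [-1/5; -33/35]
x' − x̄ = [-4/5, -132/35] = K·y
y = (KᵀK)⁻¹·Kᵀ·(x' − x̄) = [4]
z = y + H·x̄ = [4] + [-7] = [-3]

z = [-3]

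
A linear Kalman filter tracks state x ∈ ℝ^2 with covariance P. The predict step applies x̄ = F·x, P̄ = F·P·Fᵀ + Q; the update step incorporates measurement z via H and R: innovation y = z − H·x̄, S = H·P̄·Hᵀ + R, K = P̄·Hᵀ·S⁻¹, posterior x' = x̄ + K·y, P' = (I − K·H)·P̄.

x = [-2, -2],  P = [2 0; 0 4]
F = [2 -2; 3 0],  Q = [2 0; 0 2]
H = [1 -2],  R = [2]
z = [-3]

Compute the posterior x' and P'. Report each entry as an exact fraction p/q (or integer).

x' = [-1/2, 1]
P' = [389/15 194/15; 194/15 104/15]

x̄ = F·x = [0, -6]
P̄ = F·P·Fᵀ + Q = [26 12; 12 20]
y = z − H·x̄ = [-15]
S = H·P̄·Hᵀ + R = [60]
K = P̄·Hᵀ·S⁻¹ = [1/30; -7/15]
x' = x̄ + K·y = [-1/2, 1]
P' = (I − K·H)·P̄ = [389/15 194/15; 194/15 104/15]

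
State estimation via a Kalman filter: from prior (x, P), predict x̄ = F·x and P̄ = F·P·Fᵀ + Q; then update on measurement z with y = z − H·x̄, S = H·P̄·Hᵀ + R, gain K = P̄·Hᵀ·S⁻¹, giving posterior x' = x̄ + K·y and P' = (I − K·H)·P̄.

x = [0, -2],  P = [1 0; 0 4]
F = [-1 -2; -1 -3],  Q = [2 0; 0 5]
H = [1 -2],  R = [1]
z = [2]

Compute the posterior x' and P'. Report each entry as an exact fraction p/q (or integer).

x' = [21/44, -31/44]
P' = [711/88 371/88; 371/88 215/88]

x̄ = F·x = [4, 6]
P̄ = F·P·Fᵀ + Q = [19 25; 25 42]
y = z − H·x̄ = [10]
S = H·P̄·Hᵀ + R = [88]
K = P̄·Hᵀ·S⁻¹ = [-31/88; -59/88]
x' = x̄ + K·y = [21/44, -31/44]
P' = (I − K·H)·P̄ = [711/88 371/88; 371/88 215/88]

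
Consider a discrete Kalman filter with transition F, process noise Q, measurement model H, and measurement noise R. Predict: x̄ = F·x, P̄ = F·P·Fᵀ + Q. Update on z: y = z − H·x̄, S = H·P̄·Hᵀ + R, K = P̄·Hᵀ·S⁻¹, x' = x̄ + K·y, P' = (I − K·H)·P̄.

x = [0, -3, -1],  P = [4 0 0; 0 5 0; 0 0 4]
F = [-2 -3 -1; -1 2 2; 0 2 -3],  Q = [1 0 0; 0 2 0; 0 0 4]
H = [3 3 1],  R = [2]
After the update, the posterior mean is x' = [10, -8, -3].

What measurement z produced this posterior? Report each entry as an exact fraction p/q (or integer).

x̄ = F·x = [10, -8, -3]
P̄ = F·P·Fᵀ + Q = [66 -30 -18; -30 42 -4; -18 -4 60]
S = H·P̄·Hᵀ + R = [362]
K = P̄·Hᵀ·S⁻¹ = [45/181; 16/181; -3/181]
x' − x̄ = [0, 0, 0] = K·y
y = (KᵀK)⁻¹·Kᵀ·(x' − x̄) = [0]
z = y + H·x̄ = [0] + [3] = [3]

z = [3]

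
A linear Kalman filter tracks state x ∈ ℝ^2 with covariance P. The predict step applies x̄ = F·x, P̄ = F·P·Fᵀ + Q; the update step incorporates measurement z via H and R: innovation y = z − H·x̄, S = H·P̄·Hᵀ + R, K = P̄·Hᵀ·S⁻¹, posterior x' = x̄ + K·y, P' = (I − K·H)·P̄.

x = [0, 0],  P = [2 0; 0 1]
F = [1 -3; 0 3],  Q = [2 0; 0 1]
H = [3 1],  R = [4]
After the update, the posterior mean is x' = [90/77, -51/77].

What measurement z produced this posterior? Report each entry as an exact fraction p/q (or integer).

x̄ = F·x = [0, 0]
P̄ = F·P·Fᵀ + Q = [13 -9; -9 10]
S = H·P̄·Hᵀ + R = [77]
K = P̄·Hᵀ·S⁻¹ = [30/77; -17/77]
x' − x̄ = [90/77, -51/77] = K·y
y = (KᵀK)⁻¹·Kᵀ·(x' − x̄) = [3]
z = y + H·x̄ = [3] + [0] = [3]

z = [3]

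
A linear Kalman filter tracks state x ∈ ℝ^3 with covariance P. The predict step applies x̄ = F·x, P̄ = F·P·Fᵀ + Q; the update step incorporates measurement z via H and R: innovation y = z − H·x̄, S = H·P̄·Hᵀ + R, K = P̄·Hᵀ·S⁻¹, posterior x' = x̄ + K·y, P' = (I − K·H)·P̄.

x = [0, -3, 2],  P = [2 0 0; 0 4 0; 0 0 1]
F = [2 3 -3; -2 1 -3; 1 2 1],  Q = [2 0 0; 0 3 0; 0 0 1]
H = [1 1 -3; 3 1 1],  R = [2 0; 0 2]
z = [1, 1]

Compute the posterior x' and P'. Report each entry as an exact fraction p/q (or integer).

x̄ = F·x = [-15, -9, -4]
P̄ = F·P·Fᵀ + Q = [55 13 25; 13 24 1; 25 1 20]
y = z − H·x̄ = [13, 59]
S = H·P̄·Hᵀ + R = [131 -21; -21 771]
K = P̄·Hᵀ·S⁻¹ = [-189/16760 13223/50280; 4593/16760 4549/50280; -4033/16760 1977/16760]
x' = x̄ + K·y = [9293/25140, -2501/25140, -1413/8380]
P' = (I − K·H)·P̄ = [38581/25140 -86677/25140 -5281/8380; -86677/25140 223549/25140 13677/8380; -5281/8380 13677/8380 4143/8380]

x' = [9293/25140, -2501/25140, -1413/8380]
P' = [38581/25140 -86677/25140 -5281/8380; -86677/25140 223549/25140 13677/8380; -5281/8380 13677/8380 4143/8380]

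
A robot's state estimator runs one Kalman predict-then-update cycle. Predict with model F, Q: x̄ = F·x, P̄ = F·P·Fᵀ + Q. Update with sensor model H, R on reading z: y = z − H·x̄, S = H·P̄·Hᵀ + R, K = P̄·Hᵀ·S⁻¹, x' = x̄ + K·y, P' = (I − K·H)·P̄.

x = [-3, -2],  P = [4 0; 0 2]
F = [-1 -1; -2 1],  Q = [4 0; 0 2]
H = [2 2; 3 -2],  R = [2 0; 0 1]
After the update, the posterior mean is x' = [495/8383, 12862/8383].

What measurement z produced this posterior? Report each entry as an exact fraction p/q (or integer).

x̄ = F·x = [5, 4]
P̄ = F·P·Fᵀ + Q = [10 6; 6 20]
S = H·P̄·Hᵀ + R = [170 -8; -8 99]
K = P̄·Hᵀ·S⁻¹ = [1656/8383 1658/8383; 2486/8383 -1662/8383]
x' − x̄ = [-41420/8383, -20670/8383] = K·y
y = (KᵀK)⁻¹·Kᵀ·(x' − x̄) = [-15, -10]
z = y + H·x̄ = [-15, -10] + [18, 7] = [3, -3]

z = [3, -3]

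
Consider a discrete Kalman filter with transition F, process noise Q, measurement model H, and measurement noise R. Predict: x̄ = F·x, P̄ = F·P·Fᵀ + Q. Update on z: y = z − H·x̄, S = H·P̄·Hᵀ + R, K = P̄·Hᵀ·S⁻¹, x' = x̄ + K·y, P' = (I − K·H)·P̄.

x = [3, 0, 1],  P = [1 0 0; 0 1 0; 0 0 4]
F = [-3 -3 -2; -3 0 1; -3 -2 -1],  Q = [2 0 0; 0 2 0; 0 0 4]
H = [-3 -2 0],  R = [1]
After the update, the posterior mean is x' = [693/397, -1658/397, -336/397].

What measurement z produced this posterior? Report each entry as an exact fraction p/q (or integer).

x̄ = F·x = [-11, -8, -10]
P̄ = F·P·Fᵀ + Q = [36 1 23; 1 15 5; 23 5 21]
S = H·P̄·Hᵀ + R = [397]
K = P̄·Hᵀ·S⁻¹ = [-110/397; -33/397; -79/397]
x' − x̄ = [5060/397, 1518/397, 3634/397] = K·y
y = (KᵀK)⁻¹·Kᵀ·(x' − x̄) = [-46]
z = y + H·x̄ = [-46] + [49] = [3]

z = [3]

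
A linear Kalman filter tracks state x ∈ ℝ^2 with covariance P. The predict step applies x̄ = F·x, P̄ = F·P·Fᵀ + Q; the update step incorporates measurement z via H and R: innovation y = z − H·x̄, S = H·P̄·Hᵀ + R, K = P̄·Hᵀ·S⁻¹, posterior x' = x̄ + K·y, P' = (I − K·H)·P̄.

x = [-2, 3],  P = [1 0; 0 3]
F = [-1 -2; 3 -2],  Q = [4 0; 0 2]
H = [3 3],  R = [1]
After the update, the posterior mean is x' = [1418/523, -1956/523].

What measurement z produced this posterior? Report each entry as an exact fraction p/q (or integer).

x̄ = F·x = [-4, -12]
P̄ = F·P·Fᵀ + Q = [17 9; 9 23]
S = H·P̄·Hᵀ + R = [523]
K = P̄·Hᵀ·S⁻¹ = [78/523; 96/523]
x' − x̄ = [3510/523, 4320/523] = K·y
y = (KᵀK)⁻¹·Kᵀ·(x' − x̄) = [45]
z = y + H·x̄ = [45] + [-48] = [-3]

z = [-3]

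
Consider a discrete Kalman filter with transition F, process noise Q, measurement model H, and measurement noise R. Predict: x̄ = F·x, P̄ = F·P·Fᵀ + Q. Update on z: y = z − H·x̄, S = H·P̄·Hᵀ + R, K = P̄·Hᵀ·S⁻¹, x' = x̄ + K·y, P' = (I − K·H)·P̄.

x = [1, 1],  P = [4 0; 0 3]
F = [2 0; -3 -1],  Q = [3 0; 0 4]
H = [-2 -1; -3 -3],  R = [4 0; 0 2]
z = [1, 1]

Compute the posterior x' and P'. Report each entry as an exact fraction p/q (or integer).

x' = [-658/2727, -359/2727]
P' = [9310/2727 -9832/2727; -9832/2727 10948/2727]

x̄ = F·x = [2, -4]
P̄ = F·P·Fᵀ + Q = [19 -24; -24 43]
y = z − H·x̄ = [1, -5]
S = H·P̄·Hᵀ + R = [27 27; 27 128]
K = P̄·Hᵀ·S⁻¹ = [-2197/2727 29/101; 2179/2727 -62/101]
x' = x̄ + K·y = [-658/2727, -359/2727]
P' = (I − K·H)·P̄ = [9310/2727 -9832/2727; -9832/2727 10948/2727]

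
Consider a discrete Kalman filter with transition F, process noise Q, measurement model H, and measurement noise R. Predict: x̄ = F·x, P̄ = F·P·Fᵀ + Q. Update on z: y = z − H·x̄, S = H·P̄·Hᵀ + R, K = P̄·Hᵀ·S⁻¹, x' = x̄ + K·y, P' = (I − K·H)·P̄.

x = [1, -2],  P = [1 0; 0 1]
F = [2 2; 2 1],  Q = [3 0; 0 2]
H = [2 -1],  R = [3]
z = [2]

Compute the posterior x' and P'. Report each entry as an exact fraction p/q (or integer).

x' = [6/5, 1]
P' = [37/15 10/3; 10/3 37/6]

x̄ = F·x = [-2, 0]
P̄ = F·P·Fᵀ + Q = [11 6; 6 7]
y = z − H·x̄ = [6]
S = H·P̄·Hᵀ + R = [30]
K = P̄·Hᵀ·S⁻¹ = [8/15; 1/6]
x' = x̄ + K·y = [6/5, 1]
P' = (I − K·H)·P̄ = [37/15 10/3; 10/3 37/6]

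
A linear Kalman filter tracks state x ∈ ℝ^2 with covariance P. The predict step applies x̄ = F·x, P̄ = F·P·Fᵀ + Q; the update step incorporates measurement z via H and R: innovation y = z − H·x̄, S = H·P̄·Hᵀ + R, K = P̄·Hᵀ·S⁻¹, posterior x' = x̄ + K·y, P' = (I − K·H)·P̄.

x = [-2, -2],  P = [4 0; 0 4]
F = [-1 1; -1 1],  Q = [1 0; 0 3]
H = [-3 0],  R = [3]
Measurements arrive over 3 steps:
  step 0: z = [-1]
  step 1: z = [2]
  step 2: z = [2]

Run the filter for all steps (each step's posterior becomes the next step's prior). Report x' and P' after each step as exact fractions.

step 0: x̄ = F·x = [0, 0]
step 0: P̄ = F·P·Fᵀ + Q = [9 8; 8 11]
step 0: y = z − H·x̄ = [-1]
step 0: S = H·P̄·Hᵀ + R = [84]
step 0: K = P̄·Hᵀ·S⁻¹ = [-9/28; -2/7]
step 0: x' = x̄ + K·y = [9/28, 2/7]
step 0: P' = (I − K·H)·P̄ = [9/28 2/7; 2/7 29/7]
step 1: x̄ = F·x = [-1/28, -1/28]
step 1: P̄ = F·P·Fᵀ + Q = [137/28 109/28; 109/28 193/28]
step 1: y = z − H·x̄ = [53/28]
step 1: S = H·P̄·Hᵀ + R = [1317/28]
step 1: K = P̄·Hᵀ·S⁻¹ = [-137/439; -109/439]
step 1: x' = x̄ + K·y = [-275/439, -222/439]
step 1: P' = (I − K·H)·P̄ = [137/439 109/439; 109/439 1753/439]
step 2: x̄ = F·x = [53/439, 53/439]
step 2: P̄ = F·P·Fᵀ + Q = [2111/439 1672/439; 1672/439 2989/439]
step 2: y = z − H·x̄ = [1037/439]
step 2: S = H·P̄·Hᵀ + R = [20316/439]
step 2: K = P̄·Hᵀ·S⁻¹ = [-2111/6772; -418/1693]
step 2: x' = x̄ + K·y = [-4169/6772, -783/1693]
step 2: P' = (I − K·H)·P̄ = [2111/6772 418/1693; 418/1693 6751/1693]

step 0: x' = [9/28, 2/7], P' = [9/28 2/7; 2/7 29/7]
step 1: x' = [-275/439, -222/439], P' = [137/439 109/439; 109/439 1753/439]
step 2: x' = [-4169/6772, -783/1693], P' = [2111/6772 418/1693; 418/1693 6751/1693]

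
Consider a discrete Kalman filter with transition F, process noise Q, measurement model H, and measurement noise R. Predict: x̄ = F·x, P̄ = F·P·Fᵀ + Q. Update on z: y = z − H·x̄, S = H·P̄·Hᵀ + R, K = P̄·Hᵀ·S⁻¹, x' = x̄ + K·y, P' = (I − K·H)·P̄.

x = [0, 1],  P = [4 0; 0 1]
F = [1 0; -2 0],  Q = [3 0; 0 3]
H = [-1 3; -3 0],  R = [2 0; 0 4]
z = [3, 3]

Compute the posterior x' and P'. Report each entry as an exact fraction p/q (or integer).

x' = [-2029/2209, 1550/2209]
P' = [2540/6627 764/6627; 764/6627 1670/6627]

x̄ = F·x = [0, 0]
P̄ = F·P·Fᵀ + Q = [7 -8; -8 19]
y = z − H·x̄ = [3, 3]
S = H·P̄·Hᵀ + R = [228 93; 93 67]
K = P̄·Hᵀ·S⁻¹ = [-124/6627 -635/2209; 2123/6627 -191/2209]
x' = x̄ + K·y = [-2029/2209, 1550/2209]
P' = (I − K·H)·P̄ = [2540/6627 764/6627; 764/6627 1670/6627]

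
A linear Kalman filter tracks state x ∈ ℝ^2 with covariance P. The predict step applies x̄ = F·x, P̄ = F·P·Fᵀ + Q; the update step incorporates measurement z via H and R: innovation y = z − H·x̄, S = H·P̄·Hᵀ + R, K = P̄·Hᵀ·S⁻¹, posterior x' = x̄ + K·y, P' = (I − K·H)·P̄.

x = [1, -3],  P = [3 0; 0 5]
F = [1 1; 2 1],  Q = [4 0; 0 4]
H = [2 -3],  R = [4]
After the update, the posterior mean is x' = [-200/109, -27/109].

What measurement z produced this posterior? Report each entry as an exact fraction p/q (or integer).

x̄ = F·x = [-2, -1]
P̄ = F·P·Fᵀ + Q = [12 11; 11 21]
S = H·P̄·Hᵀ + R = [109]
K = P̄·Hᵀ·S⁻¹ = [-9/109; -41/109]
x' − x̄ = [18/109, 82/109] = K·y
y = (KᵀK)⁻¹·Kᵀ·(x' − x̄) = [-2]
z = y + H·x̄ = [-2] + [-1] = [-3]

z = [-3]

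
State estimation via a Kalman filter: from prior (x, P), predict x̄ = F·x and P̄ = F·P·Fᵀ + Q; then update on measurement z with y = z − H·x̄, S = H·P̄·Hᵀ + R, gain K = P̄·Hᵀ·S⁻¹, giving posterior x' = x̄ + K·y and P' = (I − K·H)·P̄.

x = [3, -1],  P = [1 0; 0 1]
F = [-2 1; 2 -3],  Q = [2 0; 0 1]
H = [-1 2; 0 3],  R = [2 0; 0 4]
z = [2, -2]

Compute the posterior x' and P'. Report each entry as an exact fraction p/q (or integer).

x' = [-896/355, -334/1065]
P' = [574/355 112/355; 112/355 308/1065]

x̄ = F·x = [-7, 9]
P̄ = F·P·Fᵀ + Q = [7 -7; -7 14]
y = z − H·x̄ = [-23, -29]
S = H·P̄·Hᵀ + R = [93 105; 105 130]
K = P̄·Hᵀ·S⁻¹ = [-35/71 84/355; 28/213 77/355]
x' = x̄ + K·y = [-896/355, -334/1065]
P' = (I − K·H)·P̄ = [574/355 112/355; 112/355 308/1065]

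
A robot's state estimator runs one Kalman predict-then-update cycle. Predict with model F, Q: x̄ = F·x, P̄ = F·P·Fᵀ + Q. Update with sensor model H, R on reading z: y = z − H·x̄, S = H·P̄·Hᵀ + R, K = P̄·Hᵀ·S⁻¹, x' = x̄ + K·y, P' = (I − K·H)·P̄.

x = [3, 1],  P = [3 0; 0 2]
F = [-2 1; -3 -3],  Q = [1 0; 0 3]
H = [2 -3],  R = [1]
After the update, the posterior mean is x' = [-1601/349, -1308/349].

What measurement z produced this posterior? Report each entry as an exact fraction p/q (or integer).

x̄ = F·x = [-5, -12]
P̄ = F·P·Fᵀ + Q = [15 12; 12 48]
S = H·P̄·Hᵀ + R = [349]
K = P̄·Hᵀ·S⁻¹ = [-6/349; -120/349]
x' − x̄ = [144/349, 2880/349] = K·y
y = (KᵀK)⁻¹·Kᵀ·(x' − x̄) = [-24]
z = y + H·x̄ = [-24] + [26] = [2]

z = [2]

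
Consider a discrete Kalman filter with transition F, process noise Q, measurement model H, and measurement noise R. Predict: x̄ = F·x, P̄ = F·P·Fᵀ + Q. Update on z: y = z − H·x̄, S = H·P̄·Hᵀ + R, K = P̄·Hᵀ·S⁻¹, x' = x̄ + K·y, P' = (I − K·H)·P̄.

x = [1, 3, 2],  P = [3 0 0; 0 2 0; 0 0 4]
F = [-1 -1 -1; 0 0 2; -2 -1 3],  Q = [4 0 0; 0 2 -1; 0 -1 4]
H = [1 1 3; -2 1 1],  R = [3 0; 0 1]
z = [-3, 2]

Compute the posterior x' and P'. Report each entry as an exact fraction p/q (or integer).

x̄ = F·x = [-6, 4, 1]
P̄ = F·P·Fᵀ + Q = [13 -8 -4; -8 18 23; -4 23 54]
y = z − H·x̄ = [-4, -15]
S = H·P̄·Hᵀ + R = [618 274; 274 219]
K = P̄·Hᵀ·S⁻¹ = [8879/60266 -10783/30133; 1683/60266 6790/30133; 16349/60266 1468/30133]
x' = x̄ + K·y = [-36811/30133, 15316/30133, -24585/30133]
P' = (I − K·H)·P̄ = [26103/60266 45693/60266 -15053/60266; 45693/60266 177771/60266 -72805/60266; -15053/60266 -72805/60266 45635/60266]

x' = [-36811/30133, 15316/30133, -24585/30133]
P' = [26103/60266 45693/60266 -15053/60266; 45693/60266 177771/60266 -72805/60266; -15053/60266 -72805/60266 45635/60266]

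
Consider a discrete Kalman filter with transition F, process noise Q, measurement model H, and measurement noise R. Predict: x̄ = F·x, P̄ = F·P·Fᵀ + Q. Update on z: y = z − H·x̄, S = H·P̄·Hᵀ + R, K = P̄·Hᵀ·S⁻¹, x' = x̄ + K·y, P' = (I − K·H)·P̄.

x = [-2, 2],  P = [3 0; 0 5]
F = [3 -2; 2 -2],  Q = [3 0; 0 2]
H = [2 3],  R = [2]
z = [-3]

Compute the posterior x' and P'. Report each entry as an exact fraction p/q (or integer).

x' = [-433/482, -207/482]
P' = [601/241 -365/241; -365/241 273/241]

x̄ = F·x = [-10, -8]
P̄ = F·P·Fᵀ + Q = [50 38; 38 34]
y = z − H·x̄ = [41]
S = H·P̄·Hᵀ + R = [964]
K = P̄·Hᵀ·S⁻¹ = [107/482; 89/482]
x' = x̄ + K·y = [-433/482, -207/482]
P' = (I − K·H)·P̄ = [601/241 -365/241; -365/241 273/241]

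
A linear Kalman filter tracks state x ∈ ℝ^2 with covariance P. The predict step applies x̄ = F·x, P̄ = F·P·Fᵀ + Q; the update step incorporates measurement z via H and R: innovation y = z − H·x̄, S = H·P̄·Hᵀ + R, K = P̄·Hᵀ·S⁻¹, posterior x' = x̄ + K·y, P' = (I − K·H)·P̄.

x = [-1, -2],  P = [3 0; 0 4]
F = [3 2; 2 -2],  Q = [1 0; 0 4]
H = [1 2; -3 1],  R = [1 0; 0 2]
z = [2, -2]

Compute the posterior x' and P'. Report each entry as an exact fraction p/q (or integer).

x' = [28626/34787, 20439/34787]
P' = [6362/34787 -700/34787; -700/34787 7754/34787]

x̄ = F·x = [-7, 2]
P̄ = F·P·Fᵀ + Q = [44 2; 2 32]
y = z − H·x̄ = [5, -25]
S = H·P̄·Hᵀ + R = [181 -78; -78 418]
K = P̄·Hᵀ·S⁻¹ = [4962/34787 -9893/34787; 14808/34787 4927/34787]
x' = x̄ + K·y = [28626/34787, 20439/34787]
P' = (I − K·H)·P̄ = [6362/34787 -700/34787; -700/34787 7754/34787]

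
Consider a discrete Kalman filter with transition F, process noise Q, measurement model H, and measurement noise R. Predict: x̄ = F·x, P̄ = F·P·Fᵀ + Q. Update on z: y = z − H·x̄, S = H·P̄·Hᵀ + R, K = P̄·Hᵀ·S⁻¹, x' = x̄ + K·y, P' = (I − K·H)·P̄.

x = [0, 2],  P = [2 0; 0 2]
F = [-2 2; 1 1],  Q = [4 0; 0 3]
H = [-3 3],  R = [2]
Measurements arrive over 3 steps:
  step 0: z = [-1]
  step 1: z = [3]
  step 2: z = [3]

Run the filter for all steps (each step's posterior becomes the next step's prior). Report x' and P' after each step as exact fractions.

step 0: x̄ = F·x = [4, 2]
step 0: P̄ = F·P·Fᵀ + Q = [20 0; 0 7]
step 0: y = z − H·x̄ = [5]
step 0: S = H·P̄·Hᵀ + R = [245]
step 0: K = P̄·Hᵀ·S⁻¹ = [-12/49; 3/35]
step 0: x' = x̄ + K·y = [136/49, 17/7]
step 0: P' = (I − K·H)·P̄ = [260/49 36/7; 36/7 26/5]
step 1: x̄ = F·x = [-34/49, 255/49]
step 1: P̄ = F·P·Fᵀ + Q = [1196/245 -52/245; -52/245 5829/245]
step 1: y = z − H·x̄ = [-720/49]
step 1: S = H·P̄·Hᵀ + R = [64651/245]
step 1: K = P̄·Hᵀ·S⁻¹ = [-3744/64651; 17643/64651]
step 1: x' = x̄ + K·y = [10154/64651, 77205/64651]
step 1: P' = (I − K·H)·P̄ = [258388/64651 255892/64651; 255892/64651 267654/64651]
step 2: x̄ = F·x = [134102/64651, 87359/64651]
step 2: P̄ = F·P·Fᵀ + Q = [315636/64651 18532/64651; 18532/64651 1231779/64651]
step 2: y = z − H·x̄ = [334182/64651]
step 2: S = H·P̄·Hᵀ + R = [13722461/64651]
step 2: K = P̄·Hᵀ·S⁻¹ = [-891312/13722461; 3639741/13722461]
step 2: x' = x̄ + K·y = [23856538/13722461, 37356211/13722461]
step 2: P' = (I − K·H)·P̄ = [54707052/13722461 54112844/13722461; 54112844/13722461 56539338/13722461]

step 0: x' = [136/49, 17/7], P' = [260/49 36/7; 36/7 26/5]
step 1: x' = [10154/64651, 77205/64651], P' = [258388/64651 255892/64651; 255892/64651 267654/64651]
step 2: x' = [23856538/13722461, 37356211/13722461], P' = [54707052/13722461 54112844/13722461; 54112844/13722461 56539338/13722461]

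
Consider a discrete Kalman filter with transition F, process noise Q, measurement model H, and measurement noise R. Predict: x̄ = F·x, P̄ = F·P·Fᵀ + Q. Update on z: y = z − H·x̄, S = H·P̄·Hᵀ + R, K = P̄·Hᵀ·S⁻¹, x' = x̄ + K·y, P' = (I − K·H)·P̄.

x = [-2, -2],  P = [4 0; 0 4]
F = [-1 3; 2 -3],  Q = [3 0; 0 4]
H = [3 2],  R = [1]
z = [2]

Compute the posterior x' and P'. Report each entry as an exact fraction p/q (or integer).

x̄ = F·x = [-4, 2]
P̄ = F·P·Fᵀ + Q = [43 -44; -44 56]
y = z − H·x̄ = [10]
S = H·P̄·Hᵀ + R = [84]
K = P̄·Hᵀ·S⁻¹ = [41/84; -5/21]
x' = x̄ + K·y = [37/42, -8/21]
P' = (I − K·H)·P̄ = [1931/84 -719/21; -719/21 1076/21]

x' = [37/42, -8/21]
P' = [1931/84 -719/21; -719/21 1076/21]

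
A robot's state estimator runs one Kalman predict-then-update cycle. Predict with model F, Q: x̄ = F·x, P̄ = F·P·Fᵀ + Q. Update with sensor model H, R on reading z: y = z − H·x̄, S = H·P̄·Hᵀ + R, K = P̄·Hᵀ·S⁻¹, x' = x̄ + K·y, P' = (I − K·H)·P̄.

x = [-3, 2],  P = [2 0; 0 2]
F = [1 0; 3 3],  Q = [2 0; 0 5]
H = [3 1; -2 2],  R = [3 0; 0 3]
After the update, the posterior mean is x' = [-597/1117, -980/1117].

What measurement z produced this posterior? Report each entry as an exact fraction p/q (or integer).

z = [-2, -1]

x̄ = F·x = [-3, -3]
P̄ = F·P·Fᵀ + Q = [4 6; 6 41]
S = H·P̄·Hᵀ + R = [116 82; 82 135]
K = P̄·Hᵀ·S⁻¹ = [1051/4468 -253/2234; 2225/8936 1641/4468]
x' − x̄ = [2754/1117, 2371/1117] = K·y
y = (KᵀK)⁻¹·Kᵀ·(x' − x̄) = [10, -1]
z = y + H·x̄ = [10, -1] + [-12, 0] = [-2, -1]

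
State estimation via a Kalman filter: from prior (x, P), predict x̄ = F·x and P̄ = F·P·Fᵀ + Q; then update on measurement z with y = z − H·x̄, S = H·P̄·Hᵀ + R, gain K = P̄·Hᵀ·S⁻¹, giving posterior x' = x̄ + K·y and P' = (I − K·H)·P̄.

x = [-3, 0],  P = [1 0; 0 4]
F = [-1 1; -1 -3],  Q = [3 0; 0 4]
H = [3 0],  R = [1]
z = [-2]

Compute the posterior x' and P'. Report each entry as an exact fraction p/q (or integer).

x' = [-45/73, 582/73]
P' = [8/73 -11/73; -11/73 1904/73]

x̄ = F·x = [3, 3]
P̄ = F·P·Fᵀ + Q = [8 -11; -11 41]
y = z − H·x̄ = [-11]
S = H·P̄·Hᵀ + R = [73]
K = P̄·Hᵀ·S⁻¹ = [24/73; -33/73]
x' = x̄ + K·y = [-45/73, 582/73]
P' = (I − K·H)·P̄ = [8/73 -11/73; -11/73 1904/73]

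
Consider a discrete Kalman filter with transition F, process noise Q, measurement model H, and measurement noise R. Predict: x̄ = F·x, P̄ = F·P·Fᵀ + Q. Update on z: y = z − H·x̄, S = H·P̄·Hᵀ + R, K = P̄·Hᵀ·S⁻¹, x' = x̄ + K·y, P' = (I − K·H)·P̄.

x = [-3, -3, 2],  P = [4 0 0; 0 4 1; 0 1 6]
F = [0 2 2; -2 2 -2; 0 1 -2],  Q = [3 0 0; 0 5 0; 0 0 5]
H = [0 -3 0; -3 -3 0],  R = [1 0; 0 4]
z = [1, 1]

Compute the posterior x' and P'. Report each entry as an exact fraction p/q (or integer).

x' = [-4271/216463, -72778/216463, -1281199/216463]
P' = [118959/216463 -23783/216463 -44280/216463; -23783/216463 23963/216463 17456/216463; -44280/216463 17456/216463 2675555/216463]

x̄ = F·x = [-2, -4, -7]
P̄ = F·P·Fᵀ + Q = [51 -8 -18; -8 53 26; -18 26 29]
y = z − H·x̄ = [-11, -17]
S = H·P̄·Hᵀ + R = [478 405; 405 796]
K = P̄·Hᵀ·S⁻¹ = [71349/216463 -71382/216463; -71889/216463 -135/216463; -52368/216463 20118/216463]
x' = x̄ + K·y = [-4271/216463, -72778/216463, -1281199/216463]
P' = (I − K·H)·P̄ = [118959/216463 -23783/216463 -44280/216463; -23783/216463 23963/216463 17456/216463; -44280/216463 17456/216463 2675555/216463]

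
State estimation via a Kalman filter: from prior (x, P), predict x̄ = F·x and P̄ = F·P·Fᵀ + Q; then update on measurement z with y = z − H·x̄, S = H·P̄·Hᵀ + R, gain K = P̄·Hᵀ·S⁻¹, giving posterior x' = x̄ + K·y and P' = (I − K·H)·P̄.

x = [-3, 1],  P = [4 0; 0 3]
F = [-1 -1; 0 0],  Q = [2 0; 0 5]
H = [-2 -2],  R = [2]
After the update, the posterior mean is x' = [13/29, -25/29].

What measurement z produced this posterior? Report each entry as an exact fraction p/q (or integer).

z = [1]

x̄ = F·x = [2, 0]
P̄ = F·P·Fᵀ + Q = [9 0; 0 5]
S = H·P̄·Hᵀ + R = [58]
K = P̄·Hᵀ·S⁻¹ = [-9/29; -5/29]
x' − x̄ = [-45/29, -25/29] = K·y
y = (KᵀK)⁻¹·Kᵀ·(x' − x̄) = [5]
z = y + H·x̄ = [5] + [-4] = [1]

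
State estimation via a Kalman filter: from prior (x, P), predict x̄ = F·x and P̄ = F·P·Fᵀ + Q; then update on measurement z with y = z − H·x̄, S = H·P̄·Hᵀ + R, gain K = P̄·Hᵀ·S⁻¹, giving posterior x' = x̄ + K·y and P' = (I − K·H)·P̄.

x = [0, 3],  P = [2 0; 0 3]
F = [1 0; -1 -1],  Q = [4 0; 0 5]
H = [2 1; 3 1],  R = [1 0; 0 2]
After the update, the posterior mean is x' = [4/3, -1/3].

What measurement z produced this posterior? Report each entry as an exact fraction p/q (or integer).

z = [3, 3]

x̄ = F·x = [0, -3]
P̄ = F·P·Fᵀ + Q = [6 -2; -2 10]
S = H·P̄·Hᵀ + R = [27 36; 36 54]
K = P̄·Hᵀ·S⁻¹ = [-2/9 4/9; 10/9 -2/3]
x' − x̄ = [4/3, 8/3] = K·y
y = (KᵀK)⁻¹·Kᵀ·(x' − x̄) = [6, 6]
z = y + H·x̄ = [6, 6] + [-3, -3] = [3, 3]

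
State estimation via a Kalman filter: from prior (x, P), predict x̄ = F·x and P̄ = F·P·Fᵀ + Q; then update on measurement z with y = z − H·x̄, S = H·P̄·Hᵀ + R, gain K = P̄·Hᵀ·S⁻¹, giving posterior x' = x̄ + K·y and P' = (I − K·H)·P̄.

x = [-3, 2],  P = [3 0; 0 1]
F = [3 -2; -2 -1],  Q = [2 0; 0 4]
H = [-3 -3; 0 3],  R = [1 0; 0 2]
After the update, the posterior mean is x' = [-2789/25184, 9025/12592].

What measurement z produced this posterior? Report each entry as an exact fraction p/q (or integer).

z = [-2, 2]

x̄ = F·x = [-13, 4]
P̄ = F·P·Fᵀ + Q = [33 -16; -16 17]
S = H·P̄·Hᵀ + R = [163 -9; -9 155]
K = P̄·Hᵀ·S⁻¹ = [-8337/25184 -8283/25184; -3/12592 4143/12592]
x' − x̄ = [324603/25184, -41343/12592] = K·y
y = (KᵀK)⁻¹·Kᵀ·(x' − x̄) = [-29, -10]
z = y + H·x̄ = [-29, -10] + [27, 12] = [-2, 2]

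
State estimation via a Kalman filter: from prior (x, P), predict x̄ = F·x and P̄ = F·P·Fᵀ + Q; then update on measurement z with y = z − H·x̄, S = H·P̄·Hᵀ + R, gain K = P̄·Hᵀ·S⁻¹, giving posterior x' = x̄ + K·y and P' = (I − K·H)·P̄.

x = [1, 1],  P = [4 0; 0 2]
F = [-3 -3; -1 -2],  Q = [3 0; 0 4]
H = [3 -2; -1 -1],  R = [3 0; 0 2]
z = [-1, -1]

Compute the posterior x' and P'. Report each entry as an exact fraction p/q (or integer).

x̄ = F·x = [-6, -3]
P̄ = F·P·Fᵀ + Q = [57 24; 24 16]
y = z − H·x̄ = [11, -10]
S = H·P̄·Hᵀ + R = [292 -163; -163 123]
K = P̄·Hᵀ·S⁻¹ = [1926/9347 -3603/9347; -1600/9347 -5160/9347]
x' = x̄ + K·y = [1134/9347, 5959/9347]
P' = (I − K·H)·P̄ = [4038/9347 3168/9347; 3168/9347 7152/9347]

x' = [1134/9347, 5959/9347]
P' = [4038/9347 3168/9347; 3168/9347 7152/9347]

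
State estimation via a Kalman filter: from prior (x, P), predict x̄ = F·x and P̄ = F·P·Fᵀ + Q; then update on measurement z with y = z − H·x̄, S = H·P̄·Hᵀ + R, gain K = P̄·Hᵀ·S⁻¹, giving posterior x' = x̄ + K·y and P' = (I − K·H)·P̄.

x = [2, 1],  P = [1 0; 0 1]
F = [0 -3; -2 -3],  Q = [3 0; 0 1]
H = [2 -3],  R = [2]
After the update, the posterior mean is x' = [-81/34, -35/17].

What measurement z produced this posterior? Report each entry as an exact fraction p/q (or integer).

z = [1]

x̄ = F·x = [-3, -7]
P̄ = F·P·Fᵀ + Q = [12 9; 9 14]
S = H·P̄·Hᵀ + R = [68]
K = P̄·Hᵀ·S⁻¹ = [-3/68; -6/17]
x' − x̄ = [21/34, 84/17] = K·y
y = (KᵀK)⁻¹·Kᵀ·(x' − x̄) = [-14]
z = y + H·x̄ = [-14] + [15] = [1]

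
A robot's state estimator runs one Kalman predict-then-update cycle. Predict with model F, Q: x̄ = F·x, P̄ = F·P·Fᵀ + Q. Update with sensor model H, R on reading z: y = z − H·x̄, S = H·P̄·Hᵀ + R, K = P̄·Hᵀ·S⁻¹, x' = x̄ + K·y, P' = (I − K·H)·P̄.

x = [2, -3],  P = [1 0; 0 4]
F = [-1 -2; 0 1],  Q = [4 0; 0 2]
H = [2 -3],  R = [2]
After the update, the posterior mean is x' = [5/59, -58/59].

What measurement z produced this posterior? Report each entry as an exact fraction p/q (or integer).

z = [3]

x̄ = F·x = [4, -3]
P̄ = F·P·Fᵀ + Q = [21 -8; -8 6]
S = H·P̄·Hᵀ + R = [236]
K = P̄·Hᵀ·S⁻¹ = [33/118; -17/118]
x' − x̄ = [-231/59, 119/59] = K·y
y = (KᵀK)⁻¹·Kᵀ·(x' − x̄) = [-14]
z = y + H·x̄ = [-14] + [17] = [3]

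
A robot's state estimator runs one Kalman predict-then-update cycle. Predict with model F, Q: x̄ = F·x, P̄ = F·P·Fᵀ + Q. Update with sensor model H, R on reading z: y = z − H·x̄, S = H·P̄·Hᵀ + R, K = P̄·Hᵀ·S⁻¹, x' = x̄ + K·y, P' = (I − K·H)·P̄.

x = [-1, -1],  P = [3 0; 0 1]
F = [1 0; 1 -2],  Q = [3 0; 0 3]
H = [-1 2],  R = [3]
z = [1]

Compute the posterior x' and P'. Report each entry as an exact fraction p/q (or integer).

x̄ = F·x = [-1, 1]
P̄ = F·P·Fᵀ + Q = [6 3; 3 10]
y = z − H·x̄ = [-2]
S = H·P̄·Hᵀ + R = [37]
K = P̄·Hᵀ·S⁻¹ = [0; 17/37]
x' = x̄ + K·y = [-1, 3/37]
P' = (I − K·H)·P̄ = [6 3; 3 81/37]

x' = [-1, 3/37]
P' = [6 3; 3 81/37]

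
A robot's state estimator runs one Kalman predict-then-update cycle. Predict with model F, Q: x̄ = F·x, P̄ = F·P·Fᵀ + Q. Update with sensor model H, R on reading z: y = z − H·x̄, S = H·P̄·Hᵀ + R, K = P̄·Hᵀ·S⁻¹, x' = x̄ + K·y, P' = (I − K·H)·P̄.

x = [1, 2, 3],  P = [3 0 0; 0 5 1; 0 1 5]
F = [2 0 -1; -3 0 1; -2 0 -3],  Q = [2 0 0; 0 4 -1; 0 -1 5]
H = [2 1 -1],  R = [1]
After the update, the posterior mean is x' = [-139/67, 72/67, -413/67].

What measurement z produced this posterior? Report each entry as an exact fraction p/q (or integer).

x̄ = F·x = [-1, 0, -11]
P̄ = F·P·Fᵀ + Q = [19 -23 3; -23 36 2; 3 2 62]
S = H·P̄·Hᵀ + R = [67]
K = P̄·Hᵀ·S⁻¹ = [12/67; -12/67; -54/67]
x' − x̄ = [-72/67, 72/67, 324/67] = K·y
y = (KᵀK)⁻¹·Kᵀ·(x' − x̄) = [-6]
z = y + H·x̄ = [-6] + [9] = [3]

z = [3]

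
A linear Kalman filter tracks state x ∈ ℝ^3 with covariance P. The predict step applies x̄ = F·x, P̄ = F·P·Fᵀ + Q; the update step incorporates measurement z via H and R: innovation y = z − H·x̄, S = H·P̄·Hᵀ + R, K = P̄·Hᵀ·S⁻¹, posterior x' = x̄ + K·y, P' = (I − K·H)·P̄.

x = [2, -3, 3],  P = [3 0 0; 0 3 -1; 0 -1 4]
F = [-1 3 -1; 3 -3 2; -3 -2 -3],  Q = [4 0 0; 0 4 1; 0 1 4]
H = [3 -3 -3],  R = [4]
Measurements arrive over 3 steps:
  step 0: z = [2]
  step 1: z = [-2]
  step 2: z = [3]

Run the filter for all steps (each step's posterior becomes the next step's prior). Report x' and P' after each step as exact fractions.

step 0: x̄ = F·x = [-14, 21, -9]
step 0: P̄ = F·P·Fᵀ + Q = [44 -53 10; -53 86 -37; 10 -37 67]
step 0: y = z − H·x̄ = [80]
step 0: S = H·P̄·Hᵀ + R = [1885]
step 0: K = P̄·Hᵀ·S⁻¹ = [9/65; -306/1885; -12/377]
step 0: x' = x̄ + K·y = [-38/13, 3021/377, -4353/377]
step 0: P' = (I − K·H)·P̄ = [511/65 -691/65 238/13; -691/65 68474/1885 -17621/377; 238/13 -17621/377 24539/377]
step 1: x̄ = F·x = [14518/377, -21075/377, 10323/377]
step 1: P̄ = F·P·Fᵀ + Q = [1479204/1885 -2112076/1885 965766/1885; -2112076/1885 3080039/1885 -1475104/1885; 965766/1885 -1475104/1885 842514/1885]
step 1: y = z − H·x̄ = [-76564/377]
step 1: S = H·P̄·Hᵀ + R = [42705061/1885]
step 1: K = P̄·Hᵀ·S⁻¹ = [7876542/42705061; -11151033/42705061; 4795068/42705061]
step 1: x' = x̄ + K·y = [44913830/42705061, -122656419/42705061, 195529863/42705061]
step 1: P' = (I − K·H)·P̄ = [599248368/42705061 -1254511750/42705061 1843258062/42705061; -1254511750/42705061 3813112154/42705061 -5052755860/42705061; 1843258062/42705061 -5052755860/42705061 6889620498/42705061]
step 2: x̄ = F·x = [-608412950/42705061, 893770473/42705061, -476018241/42705061]
step 2: P̄ = F·P·Fᵀ + Q = [83507820280/42705061 -119640229536/42705061 54798355316/42705061; -119640229536/42705061 172773925498/42705061 -80485765795/42705061; 54798355316/42705061 -80485765795/42705061 40314522450/42705061]
step 2: y = z − H·x̄ = [458087247/6100723]
step 2: S = H·P̄·Hᵀ + R = [341135312278/6100723]
step 2: K = P̄·Hᵀ·S⁻¹ = [31789220250/170567656139; -90826452531/341135312278; 40701256569/341135312278]
step 2: x' = x̄ + K·y = [-301589848600/1193973592973, 2237700719865/2387947185946, -5224552122039/2387947185946]
step 2: P' = (I − K·H)·P̄ = [15730895665040/1193973592973 -32068134161898/1193973592973 47502330437938/1193973592973; -32068134161898/1193973592973 195579388327279/2387947185946 -258867943094119/2387947185946; 47502330437938/1193973592973 -258867943094119/2387947185946 353492725575351/2387947185946]

step 0: x' = [-38/13, 3021/377, -4353/377], P' = [511/65 -691/65 238/13; -691/65 68474/1885 -17621/377; 238/13 -17621/377 24539/377]
step 1: x' = [44913830/42705061, -122656419/42705061, 195529863/42705061], P' = [599248368/42705061 -1254511750/42705061 1843258062/42705061; -1254511750/42705061 3813112154/42705061 -5052755860/42705061; 1843258062/42705061 -5052755860/42705061 6889620498/42705061]
step 2: x' = [-301589848600/1193973592973, 2237700719865/2387947185946, -5224552122039/2387947185946], P' = [15730895665040/1193973592973 -32068134161898/1193973592973 47502330437938/1193973592973; -32068134161898/1193973592973 195579388327279/2387947185946 -258867943094119/2387947185946; 47502330437938/1193973592973 -258867943094119/2387947185946 353492725575351/2387947185946]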